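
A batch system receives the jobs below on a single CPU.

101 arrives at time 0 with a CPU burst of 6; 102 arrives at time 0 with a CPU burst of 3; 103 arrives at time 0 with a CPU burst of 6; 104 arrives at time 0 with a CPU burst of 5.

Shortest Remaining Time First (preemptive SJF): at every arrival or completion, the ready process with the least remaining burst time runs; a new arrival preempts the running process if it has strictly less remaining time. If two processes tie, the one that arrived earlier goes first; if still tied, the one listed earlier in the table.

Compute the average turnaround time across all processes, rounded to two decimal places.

Timeline: | 102 0-3 | 104 3-8 | 101 8-14 | 103 14-20 |
Completion: 101=14  102=3  103=20  104=8
Turnaround times: 101=14, 102=3, 103=20, 104=8
Average turnaround = (14+3+20+8) / 4 = 45/4 = 11.25

11.25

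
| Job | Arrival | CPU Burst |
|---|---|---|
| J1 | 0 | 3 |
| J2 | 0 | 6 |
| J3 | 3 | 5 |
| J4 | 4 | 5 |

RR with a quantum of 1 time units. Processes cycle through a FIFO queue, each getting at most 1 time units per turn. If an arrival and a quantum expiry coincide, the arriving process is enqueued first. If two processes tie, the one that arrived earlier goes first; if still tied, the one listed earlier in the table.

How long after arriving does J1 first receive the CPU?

Timeline: | J1 0-1 | J2 1-2 | J1 2-3 | J2 3-4 | J3 4-5 | J1 5-6 | J4 6-7 | J2 7-8 | J3 8-9 | J4 9-10 | J2 10-11 | J3 11-12 | J4 12-13 | J2 13-14 | J3 14-15 | J4 15-16 | J2 16-17 | J3 17-18 | J4 18-19 |
Completion: J1=6  J2=17  J3=18  J4=19
Turnaround (C−A): J1=6  J2=17  J3=15  J4=15
Response(J1) = first start − arrival = 0 − 0 = 0

0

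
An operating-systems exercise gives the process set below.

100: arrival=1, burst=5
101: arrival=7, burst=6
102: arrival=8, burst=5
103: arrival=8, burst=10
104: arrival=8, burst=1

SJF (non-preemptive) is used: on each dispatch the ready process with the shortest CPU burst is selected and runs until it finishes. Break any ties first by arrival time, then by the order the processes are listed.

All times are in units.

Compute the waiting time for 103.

11

Schedule: | idle 0-1 | 100 1-6 | idle 6-7 | 101 7-13 | 104 13-14 | 102 14-19 | 103 19-29 |
Completion: 100=6  101=13  102=19  103=29  104=14
Turnaround (C−A): 100=5  101=6  102=11  103=21  104=6
Waiting(103) = turnaround − burst = 21 − 10 = 11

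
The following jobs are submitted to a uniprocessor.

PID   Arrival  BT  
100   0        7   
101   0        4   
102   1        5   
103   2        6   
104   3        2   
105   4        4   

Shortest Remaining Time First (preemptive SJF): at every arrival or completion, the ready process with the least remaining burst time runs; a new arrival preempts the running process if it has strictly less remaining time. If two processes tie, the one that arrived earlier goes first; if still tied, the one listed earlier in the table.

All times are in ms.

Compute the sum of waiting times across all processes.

46

Schedule: | 101 0-4 | 104 4-6 | 105 6-10 | 102 10-15 | 103 15-21 | 100 21-28 |
Completion: 100=28  101=4  102=15  103=21  104=6  105=10
Turnaround (C−A): 100=28  101=4  102=14  103=19  104=3  105=6
Waiting = turnaround − burst: 100=21, 101=0, 102=9, 103=13, 104=1, 105=2
Total waiting = 21 + 0 + 9 + 13 + 1 + 2 = 46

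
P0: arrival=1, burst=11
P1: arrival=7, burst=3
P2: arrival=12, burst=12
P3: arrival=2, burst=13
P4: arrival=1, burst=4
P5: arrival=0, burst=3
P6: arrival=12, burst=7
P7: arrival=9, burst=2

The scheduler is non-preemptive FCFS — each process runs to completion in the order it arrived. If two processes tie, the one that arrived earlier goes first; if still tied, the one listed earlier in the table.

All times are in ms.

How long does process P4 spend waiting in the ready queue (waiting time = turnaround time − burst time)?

Gantt: | P5 0-3 | P0 3-14 | P4 14-18 | P3 18-31 | P1 31-34 | P7 34-36 | P2 36-48 | P6 48-55 |
Completion: P0=14  P1=34  P2=48  P3=31  P4=18  P5=3  P6=55  P7=36
Turnaround (C−A): P0=13  P1=27  P2=36  P3=29  P4=17  P5=3  P6=43  P7=27
Waiting(P4) = turnaround − burst = 17 − 4 = 13

13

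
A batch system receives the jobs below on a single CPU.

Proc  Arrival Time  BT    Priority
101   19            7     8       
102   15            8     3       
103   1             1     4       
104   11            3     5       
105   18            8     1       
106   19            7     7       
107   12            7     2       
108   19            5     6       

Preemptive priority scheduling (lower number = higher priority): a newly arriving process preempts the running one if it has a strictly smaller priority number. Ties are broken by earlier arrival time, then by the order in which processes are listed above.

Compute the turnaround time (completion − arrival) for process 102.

20

Timeline: | idle 0-1 | 103 1-2 | idle 2-11 | 104 11-12 | 107 12-18 | 105 18-26 | 107 26-27 | 102 27-35 | 104 35-37 | 108 37-42 | 106 42-49 | 101 49-56 |
Completion: 101=56  102=35  103=2  104=37  105=26  106=49  107=27  108=42
Turnaround (C−A): 101=37  102=20  103=1  104=26  105=8  106=30  107=15  108=23
Turnaround(102) = completion − arrival = 35 − 15 = 20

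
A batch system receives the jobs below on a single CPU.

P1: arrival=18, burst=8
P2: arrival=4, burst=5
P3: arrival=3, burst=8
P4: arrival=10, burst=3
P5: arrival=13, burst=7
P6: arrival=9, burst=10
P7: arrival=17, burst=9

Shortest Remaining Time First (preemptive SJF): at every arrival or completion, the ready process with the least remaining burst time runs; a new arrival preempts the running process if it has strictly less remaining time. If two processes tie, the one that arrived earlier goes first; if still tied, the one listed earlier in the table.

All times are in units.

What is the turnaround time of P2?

Gantt: | idle 0-3 | P3 3-4 | P2 4-9 | P3 9-10 | P4 10-13 | P3 13-19 | P5 19-26 | P1 26-34 | P7 34-43 | P6 43-53 |
Completion: P1=34  P2=9  P3=19  P4=13  P5=26  P6=53  P7=43
Turnaround(P2) = completion − arrival = 9 − 4 = 5

5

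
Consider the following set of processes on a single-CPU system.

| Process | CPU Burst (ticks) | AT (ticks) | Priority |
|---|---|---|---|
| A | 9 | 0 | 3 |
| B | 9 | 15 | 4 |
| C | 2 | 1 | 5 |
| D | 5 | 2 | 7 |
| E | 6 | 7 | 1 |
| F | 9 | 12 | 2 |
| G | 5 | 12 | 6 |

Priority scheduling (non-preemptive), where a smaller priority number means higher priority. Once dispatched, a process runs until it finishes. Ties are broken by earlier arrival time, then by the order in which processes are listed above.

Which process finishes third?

F

Gantt: | A 0-9 | E 9-15 | F 15-24 | B 24-33 | C 33-35 | G 35-40 | D 40-45 |
Completion: A=9  B=33  C=35  D=45  E=15  F=24  G=40
Finish order: A → E → F → B → C → G → D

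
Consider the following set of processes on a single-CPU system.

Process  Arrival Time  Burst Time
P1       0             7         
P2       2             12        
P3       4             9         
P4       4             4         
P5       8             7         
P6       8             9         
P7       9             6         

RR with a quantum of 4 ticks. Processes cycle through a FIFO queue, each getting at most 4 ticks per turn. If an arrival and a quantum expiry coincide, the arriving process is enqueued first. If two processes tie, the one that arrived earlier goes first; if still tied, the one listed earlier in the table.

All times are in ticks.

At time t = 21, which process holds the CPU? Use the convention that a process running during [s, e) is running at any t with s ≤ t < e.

P5

Timeline: | P1 0-4 | P2 4-8 | P3 8-12 | P4 12-16 | P1 16-19 | P5 19-23 | P6 23-27 | P2 27-31 | P7 31-35 | P3 35-39 | P5 39-42 | P6 42-46 | P2 46-50 | P7 50-52 | P3 52-53 | P6 53-54 |
Completion: P1=19  P2=50  P3=53  P4=16  P5=42  P6=54  P7=52
Turnaround (C−A): P1=19  P2=48  P3=49  P4=12  P5=34  P6=46  P7=43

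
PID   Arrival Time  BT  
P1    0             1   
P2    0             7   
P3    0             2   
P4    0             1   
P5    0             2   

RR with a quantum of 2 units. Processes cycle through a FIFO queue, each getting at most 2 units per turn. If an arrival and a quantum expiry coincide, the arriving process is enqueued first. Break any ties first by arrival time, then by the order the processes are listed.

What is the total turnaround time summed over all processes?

33

Gantt: | P1 0-1 | P2 1-3 | P3 3-5 | P4 5-6 | P5 6-8 | P2 8-13 |
Completion: P1=1  P2=13  P3=5  P4=6  P5=8
Turnaround (C−A): P1=1  P2=13  P3=5  P4=6  P5=8
Turnaround = completion − arrival: P1=1, P2=13, P3=5, P4=6, P5=8
Total turnaround = 1 + 13 + 5 + 6 + 8 = 33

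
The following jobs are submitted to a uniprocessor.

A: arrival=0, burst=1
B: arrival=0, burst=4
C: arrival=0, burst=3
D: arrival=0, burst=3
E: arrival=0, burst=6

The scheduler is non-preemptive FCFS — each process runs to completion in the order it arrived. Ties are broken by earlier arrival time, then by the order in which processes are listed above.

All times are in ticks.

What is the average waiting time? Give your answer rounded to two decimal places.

Schedule: | A 0-1 | B 1-5 | C 5-8 | D 8-11 | E 11-17 |
Completion: A=1  B=5  C=8  D=11  E=17
Turnaround (C−A): A=1  B=5  C=8  D=11  E=17
Waiting times: A=0, B=1, C=5, D=8, E=11
Average waiting = (0+1+5+8+11) / 5 = 25/5 = 5.00

5.00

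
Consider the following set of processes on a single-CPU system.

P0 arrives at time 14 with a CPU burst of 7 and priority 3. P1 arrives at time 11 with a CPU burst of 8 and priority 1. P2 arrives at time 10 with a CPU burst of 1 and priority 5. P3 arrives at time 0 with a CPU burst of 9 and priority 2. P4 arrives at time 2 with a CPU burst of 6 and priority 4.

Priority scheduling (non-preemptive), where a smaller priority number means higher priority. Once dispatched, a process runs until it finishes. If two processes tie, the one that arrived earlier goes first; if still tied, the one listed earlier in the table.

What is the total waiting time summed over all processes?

Schedule: | P3 0-9 | P4 9-15 | P1 15-23 | P0 23-30 | P2 30-31 |
Completion: P0=30  P1=23  P2=31  P3=9  P4=15
Waiting = turnaround − burst: P0=9, P1=4, P2=20, P3=0, P4=7
Total waiting = 9 + 4 + 20 + 0 + 7 = 40

40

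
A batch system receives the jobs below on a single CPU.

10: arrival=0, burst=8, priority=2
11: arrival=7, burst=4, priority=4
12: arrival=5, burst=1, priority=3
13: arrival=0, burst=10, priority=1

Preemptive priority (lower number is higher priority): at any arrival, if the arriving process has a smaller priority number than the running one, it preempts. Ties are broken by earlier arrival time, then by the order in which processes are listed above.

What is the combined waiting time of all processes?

35

Timeline: | 13 0-10 | 10 10-18 | 12 18-19 | 11 19-23 |
Completion: 10=18  11=23  12=19  13=10
Turnaround (C−A): 10=18  11=16  12=14  13=10
Waiting = turnaround − burst: 10=10, 11=12, 12=13, 13=0
Total waiting = 10 + 12 + 13 + 0 = 35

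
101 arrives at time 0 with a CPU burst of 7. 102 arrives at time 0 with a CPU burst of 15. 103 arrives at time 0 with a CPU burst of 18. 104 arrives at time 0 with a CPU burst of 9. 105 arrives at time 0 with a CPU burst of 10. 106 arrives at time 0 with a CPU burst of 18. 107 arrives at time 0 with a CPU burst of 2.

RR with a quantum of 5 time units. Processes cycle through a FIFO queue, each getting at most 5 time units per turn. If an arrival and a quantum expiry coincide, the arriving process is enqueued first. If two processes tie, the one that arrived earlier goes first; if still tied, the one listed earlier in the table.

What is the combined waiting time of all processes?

Gantt: | 101 0-5 | 102 5-10 | 103 10-15 | 104 15-20 | 105 20-25 | 106 25-30 | 107 30-32 | 101 32-34 | 102 34-39 | 103 39-44 | 104 44-48 | 105 48-53 | 106 53-58 | 102 58-63 | 103 63-68 | 106 68-73 | 103 73-76 | 106 76-79 |
Completion: 101=34  102=63  103=76  104=48  105=53  106=79  107=32
Waiting = turnaround − burst: 101=27, 102=48, 103=58, 104=39, 105=43, 106=61, 107=30
Total waiting = 27 + 48 + 58 + 39 + 43 + 61 + 30 = 306

306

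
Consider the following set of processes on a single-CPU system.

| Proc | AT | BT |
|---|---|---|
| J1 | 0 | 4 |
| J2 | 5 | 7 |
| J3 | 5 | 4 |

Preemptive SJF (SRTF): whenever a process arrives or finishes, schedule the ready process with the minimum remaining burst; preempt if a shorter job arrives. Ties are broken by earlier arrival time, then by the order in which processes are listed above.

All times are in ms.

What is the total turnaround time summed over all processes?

19

Gantt: | J1 0-4 | idle 4-5 | J3 5-9 | J2 9-16 |
Completion: J1=4  J2=16  J3=9
Turnaround (C−A): J1=4  J2=11  J3=4
Turnaround = completion − arrival: J1=4, J2=11, J3=4
Total turnaround = 4 + 11 + 4 = 19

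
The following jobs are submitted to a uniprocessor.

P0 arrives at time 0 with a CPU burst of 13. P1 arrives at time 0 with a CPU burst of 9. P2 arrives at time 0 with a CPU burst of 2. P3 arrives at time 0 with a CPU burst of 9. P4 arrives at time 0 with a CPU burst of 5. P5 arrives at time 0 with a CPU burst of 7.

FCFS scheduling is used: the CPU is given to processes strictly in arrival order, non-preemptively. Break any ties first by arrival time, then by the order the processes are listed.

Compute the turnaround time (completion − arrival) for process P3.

33

Timeline: | P0 0-13 | P1 13-22 | P2 22-24 | P3 24-33 | P4 33-38 | P5 38-45 |
Completion: P0=13  P1=22  P2=24  P3=33  P4=38  P5=45
Turnaround(P3) = completion − arrival = 33 − 0 = 33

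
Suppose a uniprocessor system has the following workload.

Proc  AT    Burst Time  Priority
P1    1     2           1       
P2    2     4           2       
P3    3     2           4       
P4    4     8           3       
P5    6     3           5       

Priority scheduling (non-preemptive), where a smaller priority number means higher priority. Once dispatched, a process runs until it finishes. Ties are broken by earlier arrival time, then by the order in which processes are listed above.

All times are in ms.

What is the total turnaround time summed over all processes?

46

Schedule: | idle 0-1 | P1 1-3 | P2 3-7 | P4 7-15 | P3 15-17 | P5 17-20 |
Completion: P1=3  P2=7  P3=17  P4=15  P5=20
Turnaround = completion − arrival: P1=2, P2=5, P3=14, P4=11, P5=14
Total turnaround = 2 + 5 + 14 + 11 + 14 = 46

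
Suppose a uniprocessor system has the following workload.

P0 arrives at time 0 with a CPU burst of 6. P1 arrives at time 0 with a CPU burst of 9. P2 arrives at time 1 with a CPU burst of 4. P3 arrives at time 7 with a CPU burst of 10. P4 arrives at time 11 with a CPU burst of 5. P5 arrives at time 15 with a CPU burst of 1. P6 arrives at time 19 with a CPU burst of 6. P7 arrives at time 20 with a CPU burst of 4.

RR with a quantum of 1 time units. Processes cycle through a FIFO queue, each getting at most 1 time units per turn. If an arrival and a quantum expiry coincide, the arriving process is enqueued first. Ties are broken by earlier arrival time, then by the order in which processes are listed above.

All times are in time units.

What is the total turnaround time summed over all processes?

Gantt: | P0 0-1 | P1 1-2 | P2 2-3 | P0 3-4 | P1 4-5 | P2 5-6 | P0 6-7 | P1 7-8 | P2 8-9 | P3 9-10 | P0 10-11 | P1 11-12 | P2 12-13 | P3 13-14 | P4 14-15 | P0 15-16 | P1 16-17 | P3 17-18 | P5 18-19 | P4 19-20 | P0 20-21 | P1 21-22 | P3 22-23 | P6 23-24 | P7 24-25 | P4 25-26 | P1 26-27 | P3 27-28 | P6 28-29 | P7 29-30 | P4 30-31 | P1 31-32 | P3 32-33 | P6 33-34 | P7 34-35 | P4 35-36 | P1 36-37 | P3 37-38 | P6 38-39 | P7 39-40 | P3 40-41 | P6 41-42 | P3 42-43 | P6 43-44 | P3 44-45 |
Completion: P0=21  P1=37  P2=13  P3=45  P4=36  P5=19  P6=44  P7=40
Turnaround (C−A): P0=21  P1=37  P2=12  P3=38  P4=25  P5=4  P6=25  P7=20
Turnaround = completion − arrival: P0=21, P1=37, P2=12, P3=38, P4=25, P5=4, P6=25, P7=20
Total turnaround = 21 + 37 + 12 + 38 + 25 + 4 + 25 + 20 = 182

182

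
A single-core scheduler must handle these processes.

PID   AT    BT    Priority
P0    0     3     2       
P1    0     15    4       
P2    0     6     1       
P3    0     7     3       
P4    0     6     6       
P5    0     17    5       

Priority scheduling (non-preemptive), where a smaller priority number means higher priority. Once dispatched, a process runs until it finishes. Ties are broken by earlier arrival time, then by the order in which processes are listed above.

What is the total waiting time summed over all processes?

110

Timeline: | P2 0-6 | P0 6-9 | P3 9-16 | P1 16-31 | P5 31-48 | P4 48-54 |
Completion: P0=9  P1=31  P2=6  P3=16  P4=54  P5=48
Waiting = turnaround − burst: P0=6, P1=16, P2=0, P3=9, P4=48, P5=31
Total waiting = 6 + 16 + 0 + 9 + 48 + 31 = 110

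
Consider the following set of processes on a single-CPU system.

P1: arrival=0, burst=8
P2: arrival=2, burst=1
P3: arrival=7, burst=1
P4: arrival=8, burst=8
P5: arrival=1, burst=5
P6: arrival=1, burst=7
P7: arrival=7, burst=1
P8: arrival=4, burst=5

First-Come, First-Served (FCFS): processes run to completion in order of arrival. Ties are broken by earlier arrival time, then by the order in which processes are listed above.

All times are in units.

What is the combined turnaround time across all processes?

Gantt: | P1 0-8 | P5 8-13 | P6 13-20 | P2 20-21 | P8 21-26 | P3 26-27 | P7 27-28 | P4 28-36 |
Completion: P1=8  P2=21  P3=27  P4=36  P5=13  P6=20  P7=28  P8=26
Turnaround = completion − arrival: P1=8, P2=19, P3=20, P4=28, P5=12, P6=19, P7=21, P8=22
Total turnaround = 8 + 19 + 20 + 28 + 12 + 19 + 21 + 22 = 149

149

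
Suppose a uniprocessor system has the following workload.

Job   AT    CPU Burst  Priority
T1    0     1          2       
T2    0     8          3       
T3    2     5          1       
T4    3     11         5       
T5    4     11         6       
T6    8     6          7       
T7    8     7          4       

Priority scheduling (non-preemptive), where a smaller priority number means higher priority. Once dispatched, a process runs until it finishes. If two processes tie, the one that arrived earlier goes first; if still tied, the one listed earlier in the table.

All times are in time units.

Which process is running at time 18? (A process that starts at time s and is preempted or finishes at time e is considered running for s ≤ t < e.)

Gantt: | T1 0-1 | T2 1-9 | T3 9-14 | T7 14-21 | T4 21-32 | T5 32-43 | T6 43-49 |
Completion: T1=1  T2=9  T3=14  T4=32  T5=43  T6=49  T7=21
Turnaround (C−A): T1=1  T2=9  T3=12  T4=29  T5=39  T6=41  T7=13

T7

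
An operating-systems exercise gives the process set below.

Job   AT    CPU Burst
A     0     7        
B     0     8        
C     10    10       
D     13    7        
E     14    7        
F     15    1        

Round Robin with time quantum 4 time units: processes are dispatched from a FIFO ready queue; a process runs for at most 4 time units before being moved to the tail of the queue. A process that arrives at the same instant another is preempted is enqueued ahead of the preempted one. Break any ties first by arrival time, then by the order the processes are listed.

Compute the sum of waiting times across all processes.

Timeline: | A 0-4 | B 4-8 | A 8-11 | B 11-15 | C 15-19 | D 19-23 | E 23-27 | F 27-28 | C 28-32 | D 32-35 | E 35-38 | C 38-40 |
Completion: A=11  B=15  C=40  D=35  E=38  F=28
Waiting = turnaround − burst: A=4, B=7, C=20, D=15, E=17, F=12
Total waiting = 4 + 7 + 20 + 15 + 17 + 12 = 75

75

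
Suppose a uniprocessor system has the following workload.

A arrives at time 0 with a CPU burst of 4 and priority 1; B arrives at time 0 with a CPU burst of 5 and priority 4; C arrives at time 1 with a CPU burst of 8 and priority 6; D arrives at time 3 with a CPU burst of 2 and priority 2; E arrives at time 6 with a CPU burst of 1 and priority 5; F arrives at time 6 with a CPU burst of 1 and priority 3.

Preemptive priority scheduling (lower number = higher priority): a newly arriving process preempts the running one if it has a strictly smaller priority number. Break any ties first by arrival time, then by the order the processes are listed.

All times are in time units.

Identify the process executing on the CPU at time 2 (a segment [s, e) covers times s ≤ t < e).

A

Schedule: | A 0-4 | D 4-6 | F 6-7 | B 7-12 | E 12-13 | C 13-21 |
Completion: A=4  B=12  C=21  D=6  E=13  F=7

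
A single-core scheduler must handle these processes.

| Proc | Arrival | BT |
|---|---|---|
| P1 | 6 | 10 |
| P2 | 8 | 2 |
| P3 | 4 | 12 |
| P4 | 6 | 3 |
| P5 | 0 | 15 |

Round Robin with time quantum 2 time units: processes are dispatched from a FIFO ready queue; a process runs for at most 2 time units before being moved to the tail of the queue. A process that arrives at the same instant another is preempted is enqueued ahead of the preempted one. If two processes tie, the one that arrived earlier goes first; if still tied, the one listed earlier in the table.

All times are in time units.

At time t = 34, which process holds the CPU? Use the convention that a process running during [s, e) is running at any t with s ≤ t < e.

P3

Timeline: | P5 0-4 | P3 4-6 | P5 6-8 | P1 8-10 | P4 10-12 | P3 12-14 | P2 14-16 | P5 16-18 | P1 18-20 | P4 20-21 | P3 21-23 | P5 23-25 | P1 25-27 | P3 27-29 | P5 29-31 | P1 31-33 | P3 33-35 | P5 35-37 | P1 37-39 | P3 39-41 | P5 41-42 |
Completion: P1=39  P2=16  P3=41  P4=21  P5=42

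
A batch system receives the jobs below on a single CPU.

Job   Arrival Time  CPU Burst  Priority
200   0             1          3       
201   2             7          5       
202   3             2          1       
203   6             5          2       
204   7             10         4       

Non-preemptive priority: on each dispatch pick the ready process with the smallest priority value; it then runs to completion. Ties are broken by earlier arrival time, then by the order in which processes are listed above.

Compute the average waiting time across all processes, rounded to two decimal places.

4.00

Timeline: | 200 0-1 | idle 1-2 | 201 2-9 | 202 9-11 | 203 11-16 | 204 16-26 |
Completion: 200=1  201=9  202=11  203=16  204=26
Turnaround (C−A): 200=1  201=7  202=8  203=10  204=19
Waiting times: 200=0, 201=0, 202=6, 203=5, 204=9
Average waiting = (0+0+6+5+9) / 5 = 20/5 = 4.00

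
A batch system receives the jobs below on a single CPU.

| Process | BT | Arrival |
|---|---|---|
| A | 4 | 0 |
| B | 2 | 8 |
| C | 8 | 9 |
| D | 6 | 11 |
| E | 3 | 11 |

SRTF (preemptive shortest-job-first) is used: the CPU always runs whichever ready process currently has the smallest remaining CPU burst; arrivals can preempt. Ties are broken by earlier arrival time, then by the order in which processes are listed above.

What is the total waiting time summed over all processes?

13

Timeline: | A 0-4 | idle 4-8 | B 8-10 | C 10-11 | E 11-14 | D 14-20 | C 20-27 |
Completion: A=4  B=10  C=27  D=20  E=14
Waiting = turnaround − burst: A=0, B=0, C=10, D=3, E=0
Total waiting = 0 + 0 + 10 + 3 + 0 = 13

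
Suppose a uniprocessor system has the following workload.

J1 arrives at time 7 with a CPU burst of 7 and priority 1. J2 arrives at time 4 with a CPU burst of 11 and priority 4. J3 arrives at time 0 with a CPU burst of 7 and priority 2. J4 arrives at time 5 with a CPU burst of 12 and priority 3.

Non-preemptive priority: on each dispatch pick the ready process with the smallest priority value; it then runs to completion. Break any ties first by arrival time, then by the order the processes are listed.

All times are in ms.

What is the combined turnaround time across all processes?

68

Schedule: | J3 0-7 | J1 7-14 | J4 14-26 | J2 26-37 |
Completion: J1=14  J2=37  J3=7  J4=26
Turnaround = completion − arrival: J1=7, J2=33, J3=7, J4=21
Total turnaround = 7 + 33 + 7 + 21 = 68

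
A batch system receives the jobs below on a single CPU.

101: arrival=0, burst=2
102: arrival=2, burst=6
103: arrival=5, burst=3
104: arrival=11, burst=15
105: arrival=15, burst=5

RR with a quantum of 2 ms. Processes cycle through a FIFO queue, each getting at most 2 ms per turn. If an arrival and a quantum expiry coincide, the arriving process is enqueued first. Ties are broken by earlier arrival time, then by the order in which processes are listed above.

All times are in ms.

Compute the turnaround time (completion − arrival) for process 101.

2

Schedule: | 101 0-2 | 102 2-6 | 103 6-8 | 102 8-10 | 103 10-11 | 104 11-15 | 105 15-17 | 104 17-19 | 105 19-21 | 104 21-23 | 105 23-24 | 104 24-31 |
Completion: 101=2  102=10  103=11  104=31  105=24
Turnaround(101) = completion − arrival = 2 − 0 = 2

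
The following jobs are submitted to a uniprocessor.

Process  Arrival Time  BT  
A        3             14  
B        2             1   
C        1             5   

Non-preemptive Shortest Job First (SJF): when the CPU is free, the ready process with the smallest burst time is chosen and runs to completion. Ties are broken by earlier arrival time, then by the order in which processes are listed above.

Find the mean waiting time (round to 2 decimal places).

Gantt: | idle 0-1 | C 1-6 | B 6-7 | A 7-21 |
Completion: A=21  B=7  C=6
Waiting times: A=4, B=4, C=0
Average waiting = (4+4+0) / 3 = 8/3 = 2.67

2.67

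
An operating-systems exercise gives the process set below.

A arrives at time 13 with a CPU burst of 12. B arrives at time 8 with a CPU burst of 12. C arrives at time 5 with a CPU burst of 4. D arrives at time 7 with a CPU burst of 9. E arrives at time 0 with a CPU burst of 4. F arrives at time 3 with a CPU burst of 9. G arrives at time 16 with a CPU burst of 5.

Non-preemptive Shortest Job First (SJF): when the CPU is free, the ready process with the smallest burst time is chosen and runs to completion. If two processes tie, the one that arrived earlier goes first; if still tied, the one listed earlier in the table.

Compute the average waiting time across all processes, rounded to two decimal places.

11.14

Timeline: | E 0-4 | F 4-13 | C 13-17 | G 17-22 | D 22-31 | B 31-43 | A 43-55 |
Completion: A=55  B=43  C=17  D=31  E=4  F=13  G=22
Turnaround (C−A): A=42  B=35  C=12  D=24  E=4  F=10  G=6
Waiting times: A=30, B=23, C=8, D=15, E=0, F=1, G=1
Average waiting = (30+23+8+15+0+1+1) / 7 = 78/7 = 11.14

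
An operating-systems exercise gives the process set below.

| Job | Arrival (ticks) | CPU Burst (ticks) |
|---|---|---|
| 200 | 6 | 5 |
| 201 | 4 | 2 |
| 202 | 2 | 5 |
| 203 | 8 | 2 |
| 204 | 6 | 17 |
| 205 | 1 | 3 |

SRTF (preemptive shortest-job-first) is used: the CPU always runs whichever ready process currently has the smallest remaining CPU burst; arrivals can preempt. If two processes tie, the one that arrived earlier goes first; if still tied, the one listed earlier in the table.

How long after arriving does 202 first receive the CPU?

Schedule: | idle 0-1 | 205 1-4 | 201 4-6 | 202 6-8 | 203 8-10 | 202 10-13 | 200 13-18 | 204 18-35 |
Completion: 200=18  201=6  202=13  203=10  204=35  205=4
Turnaround (C−A): 200=12  201=2  202=11  203=2  204=29  205=3
Response(202) = first start − arrival = 6 − 2 = 4

4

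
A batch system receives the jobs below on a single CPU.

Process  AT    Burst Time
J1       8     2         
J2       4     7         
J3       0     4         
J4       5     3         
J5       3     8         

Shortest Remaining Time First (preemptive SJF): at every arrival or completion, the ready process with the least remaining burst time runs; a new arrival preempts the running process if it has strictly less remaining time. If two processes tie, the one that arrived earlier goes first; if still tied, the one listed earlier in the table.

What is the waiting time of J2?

Gantt: | J3 0-4 | J2 4-5 | J4 5-8 | J1 8-10 | J2 10-16 | J5 16-24 |
Completion: J1=10  J2=16  J3=4  J4=8  J5=24
Turnaround (C−A): J1=2  J2=12  J3=4  J4=3  J5=21
Waiting(J2) = turnaround − burst = 12 − 7 = 5

5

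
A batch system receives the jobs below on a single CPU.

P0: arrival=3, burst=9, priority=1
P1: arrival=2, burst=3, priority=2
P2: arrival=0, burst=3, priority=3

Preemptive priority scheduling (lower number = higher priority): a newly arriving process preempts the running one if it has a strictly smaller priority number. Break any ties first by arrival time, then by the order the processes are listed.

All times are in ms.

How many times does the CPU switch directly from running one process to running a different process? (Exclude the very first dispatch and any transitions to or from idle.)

4

Gantt: | P2 0-2 | P1 2-3 | P0 3-12 | P1 12-14 | P2 14-15 |
Completion: P0=12  P1=14  P2=15
Turnaround (C−A): P0=9  P1=12  P2=15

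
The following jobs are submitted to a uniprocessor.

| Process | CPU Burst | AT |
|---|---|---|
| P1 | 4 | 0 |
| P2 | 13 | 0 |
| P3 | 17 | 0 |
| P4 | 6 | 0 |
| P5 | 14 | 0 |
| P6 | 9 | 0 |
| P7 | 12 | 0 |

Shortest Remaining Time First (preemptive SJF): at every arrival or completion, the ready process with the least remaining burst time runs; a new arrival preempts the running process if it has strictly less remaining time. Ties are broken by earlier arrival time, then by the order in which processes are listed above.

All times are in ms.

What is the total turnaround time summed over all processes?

241

Schedule: | P1 0-4 | P4 4-10 | P6 10-19 | P7 19-31 | P2 31-44 | P5 44-58 | P3 58-75 |
Completion: P1=4  P2=44  P3=75  P4=10  P5=58  P6=19  P7=31
Turnaround = completion − arrival: P1=4, P2=44, P3=75, P4=10, P5=58, P6=19, P7=31
Total turnaround = 4 + 44 + 75 + 10 + 58 + 19 + 31 = 241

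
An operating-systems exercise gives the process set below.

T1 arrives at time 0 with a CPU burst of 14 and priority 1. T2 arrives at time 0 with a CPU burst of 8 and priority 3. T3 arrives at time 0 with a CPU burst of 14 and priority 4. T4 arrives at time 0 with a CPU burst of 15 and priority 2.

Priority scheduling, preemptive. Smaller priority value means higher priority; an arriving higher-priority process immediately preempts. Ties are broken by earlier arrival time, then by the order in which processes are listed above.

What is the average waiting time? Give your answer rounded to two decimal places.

Gantt: | T1 0-14 | T4 14-29 | T2 29-37 | T3 37-51 |
Completion: T1=14  T2=37  T3=51  T4=29
Turnaround (C−A): T1=14  T2=37  T3=51  T4=29
Waiting times: T1=0, T2=29, T3=37, T4=14
Average waiting = (0+29+37+14) / 4 = 80/4 = 20.00

20.00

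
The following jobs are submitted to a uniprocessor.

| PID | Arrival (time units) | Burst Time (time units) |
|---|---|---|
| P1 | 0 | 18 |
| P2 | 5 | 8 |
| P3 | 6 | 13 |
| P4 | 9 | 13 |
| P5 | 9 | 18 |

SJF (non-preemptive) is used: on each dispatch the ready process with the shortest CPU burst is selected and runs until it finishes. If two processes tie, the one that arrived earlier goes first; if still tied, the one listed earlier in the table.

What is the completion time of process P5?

Timeline: | P1 0-18 | P2 18-26 | P3 26-39 | P4 39-52 | P5 52-70 |
Completion: P1=18  P2=26  P3=39  P4=52  P5=70

70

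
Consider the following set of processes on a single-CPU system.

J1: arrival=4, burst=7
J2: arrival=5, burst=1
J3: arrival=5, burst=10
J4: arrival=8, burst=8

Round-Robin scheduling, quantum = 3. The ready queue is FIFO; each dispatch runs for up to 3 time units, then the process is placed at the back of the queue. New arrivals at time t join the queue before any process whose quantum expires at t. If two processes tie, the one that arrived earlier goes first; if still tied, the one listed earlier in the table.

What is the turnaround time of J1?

Schedule: | idle 0-4 | J1 4-7 | J2 7-8 | J3 8-11 | J1 11-14 | J4 14-17 | J3 17-20 | J1 20-21 | J4 21-24 | J3 24-27 | J4 27-29 | J3 29-30 |
Completion: J1=21  J2=8  J3=30  J4=29
Turnaround(J1) = completion − arrival = 21 − 4 = 17

17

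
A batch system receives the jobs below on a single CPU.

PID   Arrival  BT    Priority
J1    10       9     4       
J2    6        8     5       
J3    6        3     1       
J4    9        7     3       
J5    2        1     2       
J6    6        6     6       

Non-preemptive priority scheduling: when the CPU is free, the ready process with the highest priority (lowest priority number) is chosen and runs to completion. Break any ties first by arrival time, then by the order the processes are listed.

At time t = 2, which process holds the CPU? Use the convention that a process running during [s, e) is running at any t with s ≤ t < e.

J5

Gantt: | idle 0-2 | J5 2-3 | idle 3-6 | J3 6-9 | J4 9-16 | J1 16-25 | J2 25-33 | J6 33-39 |
Completion: J1=25  J2=33  J3=9  J4=16  J5=3  J6=39
Turnaround (C−A): J1=15  J2=27  J3=3  J4=7  J5=1  J6=33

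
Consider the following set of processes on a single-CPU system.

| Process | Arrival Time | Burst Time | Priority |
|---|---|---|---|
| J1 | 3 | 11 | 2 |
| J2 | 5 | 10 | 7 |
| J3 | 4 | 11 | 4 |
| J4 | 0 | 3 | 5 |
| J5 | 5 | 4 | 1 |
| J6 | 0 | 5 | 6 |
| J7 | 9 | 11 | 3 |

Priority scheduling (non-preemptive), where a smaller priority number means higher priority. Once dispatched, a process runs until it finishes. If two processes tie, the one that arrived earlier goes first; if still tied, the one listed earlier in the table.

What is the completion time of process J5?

18

Schedule: | J4 0-3 | J1 3-14 | J5 14-18 | J7 18-29 | J3 29-40 | J6 40-45 | J2 45-55 |
Completion: J1=14  J2=55  J3=40  J4=3  J5=18  J6=45  J7=29
Turnaround (C−A): J1=11  J2=50  J3=36  J4=3  J5=13  J6=45  J7=20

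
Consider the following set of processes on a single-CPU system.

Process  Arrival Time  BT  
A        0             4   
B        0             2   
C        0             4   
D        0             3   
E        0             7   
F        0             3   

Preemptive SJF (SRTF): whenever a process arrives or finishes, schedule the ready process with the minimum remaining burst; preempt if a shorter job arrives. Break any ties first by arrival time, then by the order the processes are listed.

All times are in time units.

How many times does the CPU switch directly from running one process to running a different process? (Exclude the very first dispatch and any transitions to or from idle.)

5

Timeline: | B 0-2 | D 2-5 | F 5-8 | A 8-12 | C 12-16 | E 16-23 |
Completion: A=12  B=2  C=16  D=5  E=23  F=8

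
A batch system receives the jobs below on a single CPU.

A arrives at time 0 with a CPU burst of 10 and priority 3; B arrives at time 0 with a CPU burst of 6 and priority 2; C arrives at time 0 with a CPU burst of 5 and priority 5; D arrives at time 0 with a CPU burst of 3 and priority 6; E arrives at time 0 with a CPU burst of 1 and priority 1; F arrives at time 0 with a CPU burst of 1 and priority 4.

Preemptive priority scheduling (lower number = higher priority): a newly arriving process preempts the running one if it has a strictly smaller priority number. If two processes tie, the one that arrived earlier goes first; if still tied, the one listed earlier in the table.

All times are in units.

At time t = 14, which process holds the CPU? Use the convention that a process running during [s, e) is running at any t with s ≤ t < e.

A

Timeline: | E 0-1 | B 1-7 | A 7-17 | F 17-18 | C 18-23 | D 23-26 |
Completion: A=17  B=7  C=23  D=26  E=1  F=18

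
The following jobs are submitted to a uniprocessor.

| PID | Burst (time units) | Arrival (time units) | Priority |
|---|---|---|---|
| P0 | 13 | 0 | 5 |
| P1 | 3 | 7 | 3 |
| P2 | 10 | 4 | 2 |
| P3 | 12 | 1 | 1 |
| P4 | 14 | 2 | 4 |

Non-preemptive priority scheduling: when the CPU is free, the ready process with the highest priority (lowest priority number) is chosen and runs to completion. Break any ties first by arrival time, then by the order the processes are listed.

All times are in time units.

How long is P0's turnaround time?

13

Schedule: | P0 0-13 | P3 13-25 | P2 25-35 | P1 35-38 | P4 38-52 |
Completion: P0=13  P1=38  P2=35  P3=25  P4=52
Turnaround (C−A): P0=13  P1=31  P2=31  P3=24  P4=50
Turnaround(P0) = completion − arrival = 13 − 0 = 13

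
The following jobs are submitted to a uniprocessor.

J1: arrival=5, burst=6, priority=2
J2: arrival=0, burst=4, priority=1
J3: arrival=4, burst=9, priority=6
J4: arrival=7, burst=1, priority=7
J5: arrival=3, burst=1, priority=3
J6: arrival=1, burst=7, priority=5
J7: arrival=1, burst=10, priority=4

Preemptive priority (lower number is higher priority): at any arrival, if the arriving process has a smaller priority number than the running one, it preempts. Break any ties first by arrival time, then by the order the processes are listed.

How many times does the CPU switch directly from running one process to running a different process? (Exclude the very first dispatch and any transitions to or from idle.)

6

Schedule: | J2 0-4 | J5 4-5 | J1 5-11 | J7 11-21 | J6 21-28 | J3 28-37 | J4 37-38 |
Completion: J1=11  J2=4  J3=37  J4=38  J5=5  J6=28  J7=21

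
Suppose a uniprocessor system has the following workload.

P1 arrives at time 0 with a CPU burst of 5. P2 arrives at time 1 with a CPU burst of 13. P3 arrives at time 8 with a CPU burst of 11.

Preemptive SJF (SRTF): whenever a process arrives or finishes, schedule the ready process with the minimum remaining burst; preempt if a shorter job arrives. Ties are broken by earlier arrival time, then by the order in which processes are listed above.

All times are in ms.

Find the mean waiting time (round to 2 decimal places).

Timeline: | P1 0-5 | P2 5-18 | P3 18-29 |
Completion: P1=5  P2=18  P3=29
Turnaround (C−A): P1=5  P2=17  P3=21
Waiting times: P1=0, P2=4, P3=10
Average waiting = (0+4+10) / 3 = 14/3 = 4.67

4.67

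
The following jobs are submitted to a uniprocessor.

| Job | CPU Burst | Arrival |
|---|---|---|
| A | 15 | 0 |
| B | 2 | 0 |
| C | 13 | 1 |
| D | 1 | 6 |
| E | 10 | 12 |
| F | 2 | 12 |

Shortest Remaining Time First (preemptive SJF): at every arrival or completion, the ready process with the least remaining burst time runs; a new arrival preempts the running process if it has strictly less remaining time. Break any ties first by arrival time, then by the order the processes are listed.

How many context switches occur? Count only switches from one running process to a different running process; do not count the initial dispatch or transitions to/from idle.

7

Gantt: | B 0-2 | C 2-6 | D 6-7 | C 7-12 | F 12-14 | C 14-18 | E 18-28 | A 28-43 |
Completion: A=43  B=2  C=18  D=7  E=28  F=14
Turnaround (C−A): A=43  B=2  C=17  D=1  E=16  F=2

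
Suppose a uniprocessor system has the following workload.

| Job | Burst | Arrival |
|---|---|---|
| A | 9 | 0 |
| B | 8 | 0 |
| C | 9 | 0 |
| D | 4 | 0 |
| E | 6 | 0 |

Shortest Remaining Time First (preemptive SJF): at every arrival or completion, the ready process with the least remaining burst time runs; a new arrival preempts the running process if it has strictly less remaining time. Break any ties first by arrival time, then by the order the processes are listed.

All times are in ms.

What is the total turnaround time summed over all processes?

95

Timeline: | D 0-4 | E 4-10 | B 10-18 | A 18-27 | C 27-36 |
Completion: A=27  B=18  C=36  D=4  E=10
Turnaround (C−A): A=27  B=18  C=36  D=4  E=10
Turnaround = completion − arrival: A=27, B=18, C=36, D=4, E=10
Total turnaround = 27 + 18 + 36 + 4 + 10 = 95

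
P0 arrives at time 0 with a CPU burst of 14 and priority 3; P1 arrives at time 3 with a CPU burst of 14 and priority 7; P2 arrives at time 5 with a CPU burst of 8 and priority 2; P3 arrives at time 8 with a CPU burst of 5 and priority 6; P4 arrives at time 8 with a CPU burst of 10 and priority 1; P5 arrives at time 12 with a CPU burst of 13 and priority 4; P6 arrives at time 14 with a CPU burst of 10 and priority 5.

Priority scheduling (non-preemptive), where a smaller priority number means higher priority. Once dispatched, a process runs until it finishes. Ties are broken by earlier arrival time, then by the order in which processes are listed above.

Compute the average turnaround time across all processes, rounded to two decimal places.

36.29

Gantt: | P0 0-14 | P4 14-24 | P2 24-32 | P5 32-45 | P6 45-55 | P3 55-60 | P1 60-74 |
Completion: P0=14  P1=74  P2=32  P3=60  P4=24  P5=45  P6=55
Turnaround (C−A): P0=14  P1=71  P2=27  P3=52  P4=16  P5=33  P6=41
Turnaround times: P0=14, P1=71, P2=27, P3=52, P4=16, P5=33, P6=41
Average turnaround = (14+71+27+52+16+33+41) / 7 = 254/7 = 36.29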